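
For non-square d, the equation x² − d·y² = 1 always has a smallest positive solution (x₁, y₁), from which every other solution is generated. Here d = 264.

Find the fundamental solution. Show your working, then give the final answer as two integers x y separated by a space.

√264 → a₀=16, period (4,32); ℓ=2 even so k=1
step 0: (16, 1)  from 16·(1,0) + (0,1)
step 1: (65, 4)  from 4·(16,1) + (1,0)
(x₁, y₁) = (65, 4);  65² − 264·4² = 1 ✓

65 4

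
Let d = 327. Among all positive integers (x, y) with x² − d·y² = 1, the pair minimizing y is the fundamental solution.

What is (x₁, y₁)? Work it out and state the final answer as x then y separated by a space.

√327 = [18; 12,36, …], period ℓ=2 (even) → k=1
a_0=18:  p_0=18·1+0=18,  q_0=18·0+1=1
a_1=12:  p_1=12·18+1=217,  q_1=12·1+0=12
→ (217, 12).  Check: 217²=47089, 327·12²=47088, difference 1.

217 12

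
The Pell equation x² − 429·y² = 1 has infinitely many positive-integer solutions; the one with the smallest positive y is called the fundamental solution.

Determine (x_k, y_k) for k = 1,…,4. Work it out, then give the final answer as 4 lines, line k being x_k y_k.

1524095 73584
4645731138049 224298012960
14161071197688057215 683702960124468816
43165635614076113391052801 2084056526021580302230080

√429 → a₀=20, period (1,2,2,9,1,12,1,9,2,2,1,40); ℓ=12 even so k=11
i=0: a=20 ⇒ p=20, q=1
…
i=3: a=2 ⇒ p=145, q=7
…
i=5: a=1 ⇒ p=1512, q=73
i=6: a=12 ⇒ p=19511, q=942
i=7: a=1 ⇒ p=21023, q=1015
…
i=10: a=2 ⇒ p=1085636, q=52415
i=11: a=1 ⇒ p=1524095, q=73584
(x₁, y₁) = (1524095, 73584);  1524095² − 429·73584² = 1 ✓
(1524095+73584√429)^2 = 4645731138049 + 224298012960√429
(1524095+73584√429)^3 = 14161071197688057215 + 683702960124468816√429
(1524095+73584√429)^4 = 43165635614076113391052801 + 2084056526021580302230080√429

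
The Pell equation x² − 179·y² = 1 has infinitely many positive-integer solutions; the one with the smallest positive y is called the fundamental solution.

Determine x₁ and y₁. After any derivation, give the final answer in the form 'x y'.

4190210 313191

√179 → a₀=13, period (2,1,1,1,3,…,1,2,26); ℓ=14 even so k=13
step 0: (13, 1)  from 13·(1,0) + (0,1)
…
step 4: (107, 8)  from 1·(67,5) + (40,3)
step 5: (388, 29)  from 3·(107,8) + (67,5)
…
step 8: (137042, 10243)  from 5·(26999,2018) + (2047,153)
…
step 11: (1013292, 75737)  from 1·(575167,42990) + (438125,32747)
step 12: (1588459, 118727)  from 1·(1013292,75737) + (575167,42990)
step 13: (4190210, 313191)  from 2·(1588459,118727) + (1013292,75737)
fundamental: x₁=4190210, y₁=313191  (since 17557859844100 − 179·98088602481 = 1)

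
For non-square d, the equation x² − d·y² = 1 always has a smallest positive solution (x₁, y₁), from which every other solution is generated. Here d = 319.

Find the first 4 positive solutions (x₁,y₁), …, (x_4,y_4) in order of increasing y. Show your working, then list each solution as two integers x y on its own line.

12901780 722361
332911854336799 18639485405160
8590311008090840302660 480965080021169647239
221660605515932150288251132801 12410611300231033623224965680

√319 → a₀=17, period (1,6,5,1,4,…,6,1,34); ℓ=14 even so k=13
step 0: (17, 1)  from 17·(1,0) + (0,1)
step 1: (18, 1)  from 1·(17,1) + (1,0)
step 2: (125, 7)  from 6·(18,1) + (17,1)
…
step 5: (3715, 208)  from 4·(768,43) + (643,36)
step 6: (11913, 667)  from 3·(3715,208) + (768,43)
…
step 8: (58797, 3292)  from 3·(15628,875) + (11913,667)
…
step 10: (309613, 17335)  from 1·(250816,14043) + (58797,3292)
…
step 12: (11102899, 621643)  from 6·(1798881,100718) + (309613,17335)
step 13: (12901780, 722361)  from 1·(11102899,621643) + (1798881,100718)
→ (12901780, 722361).  Check: 12901780²=166455927168400, 319·722361²=166455927168399, difference 1.
(x_2, y_2) = (12901780·12901780 + 319·722361·722361, 12901780·722361 + 722361·12901780) = (332911854336799, 18639485405160)
(x_3, y_3) = (12901780·332911854336799 + 319·722361·18639485405160, 12901780·18639485405160 + 722361·332911854336799) = (8590311008090840302660, 480965080021169647239)
(x_4, y_4) = (12901780·8590311008090840302660 + 319·722361·480965080021169647239, 12901780·480965080021169647239 + 722361·8590311008090840302660) = (221660605515932150288251132801, 12410611300231033623224965680)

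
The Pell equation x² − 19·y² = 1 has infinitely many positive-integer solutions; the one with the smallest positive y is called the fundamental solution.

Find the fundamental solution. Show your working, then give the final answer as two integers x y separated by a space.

170 39

√19 → a₀=4, period (2,1,3,1,2,8); ℓ=6 even so k=5
step 0: (4, 1)  from 4·(1,0) + (0,1)
step 1: (9, 2)  from 2·(4,1) + (1,0)
step 2: (13, 3)  from 1·(9,2) + (4,1)
step 3: (48, 11)  from 3·(13,3) + (9,2)
step 4: (61, 14)  from 1·(48,11) + (13,3)
step 5: (170, 39)  from 2·(61,14) + (48,11)
fundamental: x₁=170, y₁=39  (since 28900 − 19·1521 = 1)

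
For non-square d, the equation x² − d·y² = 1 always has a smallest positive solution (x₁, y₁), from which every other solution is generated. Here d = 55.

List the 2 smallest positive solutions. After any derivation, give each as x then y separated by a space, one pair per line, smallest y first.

[7; 2,2,2,14] for √55; ℓ=4 ⇒ convergent index 3
a_0=7:  p_0=7·1+0=7,  q_0=7·0+1=1
…
a_2=2:  p_2=2·15+7=37,  q_2=2·2+1=5
a_3=2:  p_3=2·37+15=89,  q_3=2·5+2=12
(x₁, y₁) = (89, 12);  89² − 55·12² = 1 ✓
(89+12√55)^2 = 15841 + 2136√55

89 12
15841 2136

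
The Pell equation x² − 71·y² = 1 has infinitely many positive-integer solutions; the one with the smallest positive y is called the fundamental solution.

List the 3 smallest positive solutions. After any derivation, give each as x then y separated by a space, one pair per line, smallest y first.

3480 413
24220799 2874480
168576757560 20006380387

√71 → a₀=8, period (2,2,1,7,1,2,2,16); ℓ=8 even so k=7
k=0  a_k=8  p_k/q_k = 8/1
k=1  a_k=2  p_k/q_k = 17/2
k=2  a_k=2  p_k/q_k = 42/5
…
k=4  a_k=7  p_k/q_k = 455/54
…
k=6  a_k=2  p_k/q_k = 1483/176
k=7  a_k=2  p_k/q_k = 3480/413
→ (3480, 413).  Check: 3480²=12110400, 71·413²=12110399, difference 1.
n=2: (3480,413)∘(3480,413) = (3480·3480+71·413·413, 3480·413+413·3480) = (24220799,2874480)
n=3: (24220799,2874480)∘(3480,413) = (3480·24220799+71·413·2874480, 3480·2874480+413·24220799) = (168576757560,20006380387)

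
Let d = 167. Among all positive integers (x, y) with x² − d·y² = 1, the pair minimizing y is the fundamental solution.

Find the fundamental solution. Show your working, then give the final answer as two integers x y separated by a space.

168 13

[12; 1,11,1,24] for √167; ℓ=4 ⇒ convergent index 3
k=0  a_k=12  p_k/q_k = 12/1
k=1  a_k=1  p_k/q_k = 13/1
k=2  a_k=11  p_k/q_k = 155/12
k=3  a_k=1  p_k/q_k = 168/13
(x₁, y₁) = (168, 13);  168² − 167·13² = 1 ✓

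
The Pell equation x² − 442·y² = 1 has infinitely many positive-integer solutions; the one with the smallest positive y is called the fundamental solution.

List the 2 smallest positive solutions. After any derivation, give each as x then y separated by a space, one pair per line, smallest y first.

883 42
1559377 74172

√442 = [21; 42, …], period ℓ=1 (odd) → k=1
i=0: a=21 ⇒ p=21, q=1
i=1: a=42 ⇒ p=883, q=42
fundamental: x₁=883, y₁=42  (since 779689 − 442·1764 = 1)
(883+42√442)^2 = 1559377 + 74172√442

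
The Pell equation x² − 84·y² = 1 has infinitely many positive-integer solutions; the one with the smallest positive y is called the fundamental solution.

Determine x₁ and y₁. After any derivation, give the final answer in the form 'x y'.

[9; 6,18] for √84; ℓ=2 ⇒ convergent index 1
k=0  a_k=9  p_k/q_k = 9/1
k=1  a_k=6  p_k/q_k = 55/6
fundamental: x₁=55, y₁=6  (since 3025 − 84·36 = 1)

55 6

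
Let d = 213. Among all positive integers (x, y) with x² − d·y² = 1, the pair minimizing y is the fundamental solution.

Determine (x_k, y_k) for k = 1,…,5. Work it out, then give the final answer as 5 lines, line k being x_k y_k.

[14; 1,1,2,6,1,8,1,6,2,1,1,28] for √213; ℓ=12 ⇒ convergent index 11
step 0: (14, 1)  from 14·(1,0) + (0,1)
…
step 2: (29, 2)  from 1·(15,1) + (14,1)
…
step 5: (540, 37)  from 1·(467,32) + (73,5)
step 6: (4787, 328)  from 8·(540,37) + (467,32)
step 7: (5327, 365)  from 1·(4787,328) + (540,37)
…
step 9: (78825, 5401)  from 2·(36749,2518) + (5327,365)
step 10: (115574, 7919)  from 1·(78825,5401) + (36749,2518)
step 11: (194399, 13320)  from 1·(115574,7919) + (78825,5401)
(x₁, y₁) = (194399, 13320);  194399² − 213·13320² = 1 ✓
n=2: (194399,13320)∘(194399,13320) = (194399·194399+213·13320·13320, 194399·13320+13320·194399) = (75581942401,5178789360)
n=3: (75581942401,5178789360)∘(194399,13320) = (194399·75581942401+213·13320·5178789360, 194399·5178789360+13320·75581942401) = (29386108041429599,2013502945575960)
n=4: (29386108041429599,2013502945575960)∘(194399,13320) = (194399·29386108041429599+213·13320·2013502945575960, 194399·2013502945575960+13320·29386108041429599) = (11425260034216163289601,782845918228863306720)
n=5: (11425260034216163289601,782845918228863306720)∘(194399,13320) = (194399·11425260034216163289601+213·13320·782845918228863306720, 194399·782845918228863306720+13320·11425260034216163289601) = (4442118250753789746628859999,304368927313532092980546600)

194399 13320
75581942401 5178789360
29386108041429599 2013502945575960
11425260034216163289601 782845918228863306720
4442118250753789746628859999 304368927313532092980546600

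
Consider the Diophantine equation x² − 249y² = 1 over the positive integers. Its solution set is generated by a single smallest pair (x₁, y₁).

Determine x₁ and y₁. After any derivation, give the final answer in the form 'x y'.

8553815 542076

[15; 1,3,1,1,5,…,3,1,30] for √249; ℓ=16 ⇒ convergent index 15
a_0=15:  p_0=15·1+0=15,  q_0=15·0+1=1
a_1=1:  p_1=1·15+1=16,  q_1=1·1+0=1
a_2=3:  p_2=3·16+15=63,  q_2=3·1+1=4
a_3=1:  p_3=1·63+16=79,  q_3=1·4+1=5
a_4=1:  p_4=1·79+63=142,  q_4=1·5+4=9
a_5=5:  p_5=5·142+79=789,  q_5=5·9+5=50
a_6=1:  p_6=1·789+142=931,  q_6=1·50+9=59
…
a_8=10:  p_8=10·3582+931=36751,  q_8=10·227+59=2329
a_9=3:  p_9=3·36751+3582=113835,  q_9=3·2329+227=7214
a_10=1:  p_10=1·113835+36751=150586,  q_10=1·7214+2329=9543
a_11=5:  p_11=5·150586+113835=866765,  q_11=5·9543+7214=54929
a_12=1:  p_12=1·866765+150586=1017351,  q_12=1·54929+9543=64472
…
a_14=3:  p_14=3·1884116+1017351=6669699,  q_14=3·119401+64472=422675
a_15=1:  p_15=1·6669699+1884116=8553815,  q_15=1·422675+119401=542076
fundamental: x₁=8553815, y₁=542076  (since 73167751054225 − 249·293846389776 = 1)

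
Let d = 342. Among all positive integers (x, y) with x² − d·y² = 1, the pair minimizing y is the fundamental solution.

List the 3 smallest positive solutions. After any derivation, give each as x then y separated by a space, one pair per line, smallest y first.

[18; 2,36] for √342; ℓ=2 ⇒ convergent index 1
step 0: (18, 1)  from 18·(1,0) + (0,1)
step 1: (37, 2)  from 2·(18,1) + (1,0)
fundamental: x₁=37, y₁=2  (since 1369 − 342·4 = 1)
(37+2√342)^2 = 2737 + 148√342
(37+2√342)^3 = 202501 + 10950√342

37 2
2737 148
202501 10950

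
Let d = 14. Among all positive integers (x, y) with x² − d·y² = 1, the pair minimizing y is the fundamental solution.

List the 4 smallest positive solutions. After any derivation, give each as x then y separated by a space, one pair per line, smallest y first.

√14 = [3; 1,2,1,6, …], period ℓ=4 (even) → k=3
a_0=3:  p_0=3·1+0=3,  q_0=3·0+1=1
a_1=1:  p_1=1·3+1=4,  q_1=1·1+0=1
a_2=2:  p_2=2·4+3=11,  q_2=2·1+1=3
a_3=1:  p_3=1·11+4=15,  q_3=1·3+1=4
(x₁, y₁) = (15, 4);  15² − 14·4² = 1 ✓
n=2: (15,4)∘(15,4) = (15·15+14·4·4, 15·4+4·15) = (449,120)
n=3: (449,120)∘(15,4) = (15·449+14·4·120, 15·120+4·449) = (13455,3596)
n=4: (13455,3596)∘(15,4) = (15·13455+14·4·3596, 15·3596+4·13455) = (403201,107760)

15 4
449 120
13455 3596
403201 107760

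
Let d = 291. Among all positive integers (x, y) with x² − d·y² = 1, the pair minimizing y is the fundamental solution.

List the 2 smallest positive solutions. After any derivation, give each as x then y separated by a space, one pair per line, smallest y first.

√291 = [17; 17,34, …], period ℓ=2 (even) → k=1
k=0  a_k=17  p_k/q_k = 17/1
k=1  a_k=17  p_k/q_k = 290/17
(x₁, y₁) = (290, 17);  290² − 291·17² = 1 ✓
(x_2, y_2) = (290·290 + 291·17·17, 290·17 + 17·290) = (168199, 9860)

290 17
168199 9860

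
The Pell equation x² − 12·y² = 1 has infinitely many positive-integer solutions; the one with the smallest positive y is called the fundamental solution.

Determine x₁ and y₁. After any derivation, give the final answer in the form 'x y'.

7 2

√12 → a₀=3, period (2,6); ℓ=2 even so k=1
i=0: a=3 ⇒ p=3, q=1
i=1: a=2 ⇒ p=7, q=2
fundamental: x₁=7, y₁=2  (since 49 − 12·4 = 1)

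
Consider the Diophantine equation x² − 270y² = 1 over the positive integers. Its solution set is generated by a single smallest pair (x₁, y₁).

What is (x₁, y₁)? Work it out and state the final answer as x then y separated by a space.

5291 322

√270 = [16; 2,3,6,3,2,32, …], period ℓ=6 (even) → k=5
k=0  a_k=16  p_k/q_k = 16/1
k=1  a_k=2  p_k/q_k = 33/2
…
k=3  a_k=6  p_k/q_k = 723/44
k=4  a_k=3  p_k/q_k = 2284/139
k=5  a_k=2  p_k/q_k = 5291/322
(x₁, y₁) = (5291, 322);  5291² − 270·322² = 1 ✓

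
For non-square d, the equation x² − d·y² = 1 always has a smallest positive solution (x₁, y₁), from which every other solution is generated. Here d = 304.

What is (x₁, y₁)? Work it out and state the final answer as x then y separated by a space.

d=304: √d = [17; 2,3,2,1,1,1,1,1,2,3,2,34] (ℓ=12, even), read p_11/q_11
step 0: (17, 1)  from 17·(1,0) + (0,1)
step 1: (35, 2)  from 2·(17,1) + (1,0)
step 2: (122, 7)  from 3·(35,2) + (17,1)
step 3: (279, 16)  from 2·(122,7) + (35,2)
step 4: (401, 23)  from 1·(279,16) + (122,7)
step 5: (680, 39)  from 1·(401,23) + (279,16)
step 6: (1081, 62)  from 1·(680,39) + (401,23)
step 7: (1761, 101)  from 1·(1081,62) + (680,39)
…
step 9: (7445, 427)  from 2·(2842,163) + (1761,101)
step 10: (25177, 1444)  from 3·(7445,427) + (2842,163)
step 11: (57799, 3315)  from 2·(25177,1444) + (7445,427)
(x₁, y₁) = (57799, 3315);  57799² − 304·3315² = 1 ✓

57799 3315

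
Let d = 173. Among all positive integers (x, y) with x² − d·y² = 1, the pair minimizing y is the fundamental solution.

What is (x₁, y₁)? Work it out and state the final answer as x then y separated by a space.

√173 → a₀=13, period (6,1,1,6,26); ℓ=5 odd so k=9
step 0: (13, 1)  from 13·(1,0) + (0,1)
…
step 2: (92, 7)  from 1·(79,6) + (13,1)
…
step 4: (1118, 85)  from 6·(171,13) + (92,7)
…
step 8: (382343, 29069)  from 1·(205791,15646) + (176552,13423)
step 9: (2499849, 190060)  from 6·(382343,29069) + (205791,15646)
fundamental: x₁=2499849, y₁=190060  (since 6249245022801 − 173·36122803600 = 1)

2499849 190060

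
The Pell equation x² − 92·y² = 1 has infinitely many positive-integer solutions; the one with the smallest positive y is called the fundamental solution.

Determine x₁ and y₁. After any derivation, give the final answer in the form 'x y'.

√92 → a₀=9, period (1,1,2,4,2,1,1,18); ℓ=8 even so k=7
step 0: (9, 1)  from 9·(1,0) + (0,1)
step 1: (10, 1)  from 1·(9,1) + (1,0)
step 2: (19, 2)  from 1·(10,1) + (9,1)
step 3: (48, 5)  from 2·(19,2) + (10,1)
step 4: (211, 22)  from 4·(48,5) + (19,2)
step 5: (470, 49)  from 2·(211,22) + (48,5)
step 6: (681, 71)  from 1·(470,49) + (211,22)
step 7: (1151, 120)  from 1·(681,71) + (470,49)
(x₁, y₁) = (1151, 120);  1151² − 92·120² = 1 ✓

1151 120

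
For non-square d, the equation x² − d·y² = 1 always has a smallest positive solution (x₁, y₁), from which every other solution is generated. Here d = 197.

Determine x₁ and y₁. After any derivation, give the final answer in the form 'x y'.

393 28

√197 → a₀=14, period (28); ℓ=1 odd so k=1
a_0=14:  p_0=14·1+0=14,  q_0=14·0+1=1
a_1=28:  p_1=28·14+1=393,  q_1=28·1+0=28
(x₁, y₁) = (393, 28);  393² − 197·28² = 1 ✓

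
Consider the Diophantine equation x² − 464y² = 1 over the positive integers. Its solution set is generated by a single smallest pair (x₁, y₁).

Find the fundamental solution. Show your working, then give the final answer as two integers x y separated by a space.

9801 455

√464 = [21; 1,1,5,1,1,1,5,1,1,42, …], period ℓ=10 (even) → k=9
k=0  a_k=21  p_k/q_k = 21/1
k=1  a_k=1  p_k/q_k = 22/1
k=2  a_k=1  p_k/q_k = 43/2
k=3  a_k=5  p_k/q_k = 237/11
…
k=5  a_k=1  p_k/q_k = 517/24
…
k=7  a_k=5  p_k/q_k = 4502/209
k=8  a_k=1  p_k/q_k = 5299/246
k=9  a_k=1  p_k/q_k = 9801/455
→ (9801, 455).  Check: 9801²=96059601, 464·455²=96059600, difference 1.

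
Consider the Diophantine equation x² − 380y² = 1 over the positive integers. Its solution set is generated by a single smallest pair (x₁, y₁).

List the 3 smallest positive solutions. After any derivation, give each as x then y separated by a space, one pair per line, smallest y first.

d=380: √d = [19; 2,38] (ℓ=2, even), read p_1/q_1
i=0: a=19 ⇒ p=19, q=1
i=1: a=2 ⇒ p=39, q=2
fundamental: x₁=39, y₁=2  (since 1521 − 380·4 = 1)
k=2:  x_2 = 39·39+380·2·2 = 3041,  y_2 = 39·2+2·39 = 156
k=3:  x_3 = 39·3041+380·2·156 = 237159,  y_3 = 39·156+2·3041 = 12166

39 2
3041 156
237159 12166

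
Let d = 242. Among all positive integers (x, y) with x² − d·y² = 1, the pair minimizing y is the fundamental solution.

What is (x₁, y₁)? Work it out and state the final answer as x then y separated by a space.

d=242: √d = [15; 1,1,3,1,14,1,3,1,1,30] (ℓ=10, even), read p_9/q_9
i=0: a=15 ⇒ p=15, q=1
…
i=3: a=3 ⇒ p=109, q=7
i=4: a=1 ⇒ p=140, q=9
i=5: a=14 ⇒ p=2069, q=133
…
i=8: a=1 ⇒ p=10905, q=701
i=9: a=1 ⇒ p=19601, q=1260
→ (19601, 1260).  Check: 19601²=384199201, 242·1260²=384199200, difference 1.

19601 1260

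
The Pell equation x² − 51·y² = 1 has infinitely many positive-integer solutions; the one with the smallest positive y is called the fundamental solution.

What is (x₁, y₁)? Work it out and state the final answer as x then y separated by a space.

√51 = [7; 7,14, …], period ℓ=2 (even) → k=1
a_0=7:  p_0=7·1+0=7,  q_0=7·0+1=1
a_1=7:  p_1=7·7+1=50,  q_1=7·1+0=7
fundamental: x₁=50, y₁=7  (since 2500 − 51·49 = 1)

50 7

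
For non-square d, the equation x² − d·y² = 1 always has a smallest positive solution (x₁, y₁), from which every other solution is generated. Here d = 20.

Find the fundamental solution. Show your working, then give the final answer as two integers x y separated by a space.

d=20: √d = [4; 2,8] (ℓ=2, even), read p_1/q_1
a_0=4:  p_0=4·1+0=4,  q_0=4·0+1=1
a_1=2:  p_1=2·4+1=9,  q_1=2·1+0=2
fundamental: x₁=9, y₁=2  (since 81 − 20·4 = 1)

9 2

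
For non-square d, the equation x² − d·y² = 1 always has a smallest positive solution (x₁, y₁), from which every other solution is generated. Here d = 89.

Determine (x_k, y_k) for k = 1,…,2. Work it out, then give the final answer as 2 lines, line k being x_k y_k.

d=89: √d = [9; 2,3,3,2,18] (ℓ=5, odd), read p_9/q_9
k=0  a_k=9  p_k/q_k = 9/1
k=1  a_k=2  p_k/q_k = 19/2
k=2  a_k=3  p_k/q_k = 66/7
k=3  a_k=3  p_k/q_k = 217/23
…
k=5  a_k=18  p_k/q_k = 9217/977
k=6  a_k=2  p_k/q_k = 18934/2007
k=7  a_k=3  p_k/q_k = 66019/6998
k=8  a_k=3  p_k/q_k = 216991/23001
k=9  a_k=2  p_k/q_k = 500001/53000
→ (500001, 53000).  Check: 500001²=250001000001, 89·53000²=250001000000, difference 1.
(500001+53000√89)^2 = 500002000001 + 53000106000√89

500001 53000
500002000001 53000106000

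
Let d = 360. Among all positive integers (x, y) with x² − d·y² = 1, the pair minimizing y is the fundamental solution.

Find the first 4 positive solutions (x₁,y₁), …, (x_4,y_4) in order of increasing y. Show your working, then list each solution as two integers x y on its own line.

d=360: √d = [18; 1,36] (ℓ=2, even), read p_1/q_1
step 0: (18, 1)  from 18·(1,0) + (0,1)
step 1: (19, 1)  from 1·(18,1) + (1,0)
fundamental: x₁=19, y₁=1  (since 361 − 360·1 = 1)
(19+1√360)^2 = 721 + 38√360
(19+1√360)^3 = 27379 + 1443√360
(19+1√360)^4 = 1039681 + 54796√360

19 1
721 38
27379 1443
1039681 54796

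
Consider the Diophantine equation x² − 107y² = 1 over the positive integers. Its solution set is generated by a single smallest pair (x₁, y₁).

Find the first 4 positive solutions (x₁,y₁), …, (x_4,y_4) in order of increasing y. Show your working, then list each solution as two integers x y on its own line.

962 93
1850887 178932
3561105626 344265075
6851565373537 662365825368

√107 → a₀=10, period (2,1,9,1,2,20); ℓ=6 even so k=5
i=0: a=10 ⇒ p=10, q=1
…
i=2: a=1 ⇒ p=31, q=3
…
i=4: a=1 ⇒ p=331, q=32
i=5: a=2 ⇒ p=962, q=93
→ (962, 93).  Check: 962²=925444, 107·93²=925443, difference 1.
k=2:  x_2 = 962·962+107·93·93 = 1850887,  y_2 = 962·93+93·962 = 178932
k=3:  x_3 = 962·1850887+107·93·178932 = 3561105626,  y_3 = 962·178932+93·1850887 = 344265075
k=4:  x_4 = 962·3561105626+107·93·344265075 = 6851565373537,  y_4 = 962·344265075+93·3561105626 = 662365825368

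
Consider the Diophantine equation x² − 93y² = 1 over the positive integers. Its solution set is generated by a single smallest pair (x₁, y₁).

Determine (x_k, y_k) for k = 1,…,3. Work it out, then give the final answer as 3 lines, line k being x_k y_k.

12151 1260
295293601 30620520
7176225079351 744139875780

√93 = [9; 1,1,1,4,6,4,1,1,1,18, …], period ℓ=10 (even) → k=9
i=0: a=9 ⇒ p=9, q=1
…
i=2: a=1 ⇒ p=19, q=2
i=3: a=1 ⇒ p=29, q=3
i=4: a=4 ⇒ p=135, q=14
i=5: a=6 ⇒ p=839, q=87
…
i=7: a=1 ⇒ p=4330, q=449
i=8: a=1 ⇒ p=7821, q=811
i=9: a=1 ⇒ p=12151, q=1260
fundamental: x₁=12151, y₁=1260  (since 147646801 − 93·1587600 = 1)
k=2:  x_2 = 12151·12151+93·1260·1260 = 295293601,  y_2 = 12151·1260+1260·12151 = 30620520
k=3:  x_3 = 12151·295293601+93·1260·30620520 = 7176225079351,  y_3 = 12151·30620520+1260·295293601 = 744139875780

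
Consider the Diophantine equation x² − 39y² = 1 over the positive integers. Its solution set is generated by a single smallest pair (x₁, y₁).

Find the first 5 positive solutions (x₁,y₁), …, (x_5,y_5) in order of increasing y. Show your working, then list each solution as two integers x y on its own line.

[6; 4,12] for √39; ℓ=2 ⇒ convergent index 1
step 0: (6, 1)  from 6·(1,0) + (0,1)
step 1: (25, 4)  from 4·(6,1) + (1,0)
(x₁, y₁) = (25, 4);  25² − 39·4² = 1 ✓
n=2: (25,4)∘(25,4) = (25·25+39·4·4, 25·4+4·25) = (1249,200)
n=3: (1249,200)∘(25,4) = (25·1249+39·4·200, 25·200+4·1249) = (62425,9996)
n=4: (62425,9996)∘(25,4) = (25·62425+39·4·9996, 25·9996+4·62425) = (3120001,499600)
n=5: (3120001,499600)∘(25,4) = (25·3120001+39·4·499600, 25·499600+4·3120001) = (155937625,24970004)

25 4
1249 200
62425 9996
3120001 499600
155937625 24970004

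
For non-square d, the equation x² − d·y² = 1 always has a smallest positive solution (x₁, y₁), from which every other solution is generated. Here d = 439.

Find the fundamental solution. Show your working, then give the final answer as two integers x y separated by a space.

√439 → a₀=20, period (1,19,1,40); ℓ=4 even so k=3
i=0: a=20 ⇒ p=20, q=1
…
i=2: a=19 ⇒ p=419, q=20
i=3: a=1 ⇒ p=440, q=21
fundamental: x₁=440, y₁=21  (since 193600 − 439·441 = 1)

440 21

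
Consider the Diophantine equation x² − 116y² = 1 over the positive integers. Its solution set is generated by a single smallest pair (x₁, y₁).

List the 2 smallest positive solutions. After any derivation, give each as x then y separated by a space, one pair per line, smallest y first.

d=116: √d = [10; 1,3,2,1,4,1,2,3,1,20] (ℓ=10, even), read p_9/q_9
step 0: (10, 1)  from 10·(1,0) + (0,1)
…
step 3: (97, 9)  from 2·(43,4) + (11,1)
…
step 5: (657, 61)  from 4·(140,13) + (97,9)
…
step 7: (2251, 209)  from 2·(797,74) + (657,61)
step 8: (7550, 701)  from 3·(2251,209) + (797,74)
step 9: (9801, 910)  from 1·(7550,701) + (2251,209)
→ (9801, 910).  Check: 9801²=96059601, 116·910²=96059600, difference 1.
k=2:  x_2 = 9801·9801+116·910·910 = 192119201,  y_2 = 9801·910+910·9801 = 17837820

9801 910
192119201 17837820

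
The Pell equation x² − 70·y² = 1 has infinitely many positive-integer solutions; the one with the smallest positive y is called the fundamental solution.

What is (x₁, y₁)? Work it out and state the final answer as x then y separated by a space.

[8; 2,1,2,1,2,16] for √70; ℓ=6 ⇒ convergent index 5
i=0: a=8 ⇒ p=8, q=1
…
i=2: a=1 ⇒ p=25, q=3
i=3: a=2 ⇒ p=67, q=8
i=4: a=1 ⇒ p=92, q=11
i=5: a=2 ⇒ p=251, q=30
(x₁, y₁) = (251, 30);  251² − 70·30² = 1 ✓

251 30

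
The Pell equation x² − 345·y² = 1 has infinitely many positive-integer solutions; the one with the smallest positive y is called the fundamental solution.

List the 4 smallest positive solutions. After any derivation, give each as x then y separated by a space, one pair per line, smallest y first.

√345 = [18; 1,1,2,1,6,1,2,1,1,36, …], period ℓ=10 (even) → k=9
step 0: (18, 1)  from 18·(1,0) + (0,1)
step 1: (19, 1)  from 1·(18,1) + (1,0)
…
step 5: (873, 47)  from 6·(130,7) + (93,5)
…
step 8: (3882, 209)  from 1·(2879,155) + (1003,54)
step 9: (6761, 364)  from 1·(3882,209) + (2879,155)
fundamental: x₁=6761, y₁=364  (since 45711121 − 345·132496 = 1)
(x_2, y_2) = (6761·6761 + 345·364·364, 6761·364 + 364·6761) = (91422241, 4922008)
(x_3, y_3) = (6761·91422241 + 345·364·4922008, 6761·4922008 + 364·91422241) = (1236211536041, 66555391812)
(x_4, y_4) = (6761·1236211536041 + 345·364·66555391812, 6761·66555391812 + 364·1236211536041) = (16716052298924161, 899962003159856)

6761 364
91422241 4922008
1236211536041 66555391812
16716052298924161 899962003159856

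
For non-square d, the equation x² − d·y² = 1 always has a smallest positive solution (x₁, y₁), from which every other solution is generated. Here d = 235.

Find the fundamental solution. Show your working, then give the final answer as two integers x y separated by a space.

[15; 3,30] for √235; ℓ=2 ⇒ convergent index 1
i=0: a=15 ⇒ p=15, q=1
i=1: a=3 ⇒ p=46, q=3
(x₁, y₁) = (46, 3);  46² − 235·3² = 1 ✓

46 3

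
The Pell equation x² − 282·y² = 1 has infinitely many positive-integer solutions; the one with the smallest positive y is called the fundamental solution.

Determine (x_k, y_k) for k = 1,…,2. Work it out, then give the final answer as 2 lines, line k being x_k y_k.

√282 → a₀=16, period (1,3,1,4,1,3,1,32); ℓ=8 even so k=7
step 0: (16, 1)  from 16·(1,0) + (0,1)
step 1: (17, 1)  from 1·(16,1) + (1,0)
step 2: (67, 4)  from 3·(17,1) + (16,1)
…
step 6: (1864, 111)  from 3·(487,29) + (403,24)
step 7: (2351, 140)  from 1·(1864,111) + (487,29)
fundamental: x₁=2351, y₁=140  (since 5527201 − 282·19600 = 1)
n=2: (2351,140)∘(2351,140) = (2351·2351+282·140·140, 2351·140+140·2351) = (11054401,658280)

2351 140
11054401 658280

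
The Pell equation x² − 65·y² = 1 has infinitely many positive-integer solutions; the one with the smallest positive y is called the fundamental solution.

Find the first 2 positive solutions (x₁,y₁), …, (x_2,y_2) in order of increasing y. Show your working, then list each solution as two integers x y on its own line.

[8; 16] for √65; ℓ=1 ⇒ convergent index 1
a_0=8:  p_0=8·1+0=8,  q_0=8·0+1=1
a_1=16:  p_1=16·8+1=129,  q_1=16·1+0=16
(x₁, y₁) = (129, 16);  129² − 65·16² = 1 ✓
k=2:  x_2 = 129·129+65·16·16 = 33281,  y_2 = 129·16+16·129 = 4128

129 16
33281 4128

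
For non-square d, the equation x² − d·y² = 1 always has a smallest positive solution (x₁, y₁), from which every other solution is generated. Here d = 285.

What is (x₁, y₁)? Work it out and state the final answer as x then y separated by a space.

2431 144

d=285: √d = [16; 1,7,2,7,1,32] (ℓ=6, even), read p_5/q_5
i=0: a=16 ⇒ p=16, q=1
i=1: a=1 ⇒ p=17, q=1
…
i=3: a=2 ⇒ p=287, q=17
i=4: a=7 ⇒ p=2144, q=127
i=5: a=1 ⇒ p=2431, q=144
→ (2431, 144).  Check: 2431²=5909761, 285·144²=5909760, difference 1.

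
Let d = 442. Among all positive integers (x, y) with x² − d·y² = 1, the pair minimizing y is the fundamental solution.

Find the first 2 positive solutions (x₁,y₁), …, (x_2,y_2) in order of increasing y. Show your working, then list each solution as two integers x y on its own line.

√442 = [21; 42, …], period ℓ=1 (odd) → k=1
k=0  a_k=21  p_k/q_k = 21/1
k=1  a_k=42  p_k/q_k = 883/42
fundamental: x₁=883, y₁=42  (since 779689 − 442·1764 = 1)
(883+42√442)^2 = 1559377 + 74172√442

883 42
1559377 74172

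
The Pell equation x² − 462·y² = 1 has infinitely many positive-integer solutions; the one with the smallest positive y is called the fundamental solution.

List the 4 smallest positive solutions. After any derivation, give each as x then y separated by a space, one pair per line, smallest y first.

d=462: √d = [21; 2,42] (ℓ=2, even), read p_1/q_1
k=0  a_k=21  p_k/q_k = 21/1
k=1  a_k=2  p_k/q_k = 43/2
→ (43, 2).  Check: 43²=1849, 462·2²=1848, difference 1.
(x_2, y_2) = (43·43 + 462·2·2, 43·2 + 2·43) = (3697, 172)
(x_3, y_3) = (43·3697 + 462·2·172, 43·172 + 2·3697) = (317899, 14790)
(x_4, y_4) = (43·317899 + 462·2·14790, 43·14790 + 2·317899) = (27335617, 1271768)

43 2
3697 172
317899 14790
27335617 1271768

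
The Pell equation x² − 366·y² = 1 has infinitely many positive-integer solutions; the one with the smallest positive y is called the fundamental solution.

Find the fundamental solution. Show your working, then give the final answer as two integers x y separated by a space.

d=366: √d = [19; 7,1,1,1,2,12,2,1,1,1,7,38] (ℓ=12, even), read p_11/q_11
step 0: (19, 1)  from 19·(1,0) + (0,1)
…
step 4: (440, 23)  from 1·(287,15) + (153,8)
…
step 7: (30055, 1571)  from 2·(14444,755) + (1167,61)
…
step 10: (119053, 6223)  from 1·(74554,3897) + (44499,2326)
step 11: (907925, 47458)  from 7·(119053,6223) + (74554,3897)
fundamental: x₁=907925, y₁=47458  (since 824327805625 − 366·2252261764 = 1)

907925 47458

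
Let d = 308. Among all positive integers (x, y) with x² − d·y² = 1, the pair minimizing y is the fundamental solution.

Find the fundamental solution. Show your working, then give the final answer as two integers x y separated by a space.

351 20

[17; 1,1,4,1,1,34] for √308; ℓ=6 ⇒ convergent index 5
step 0: (17, 1)  from 17·(1,0) + (0,1)
…
step 3: (158, 9)  from 4·(35,2) + (18,1)
step 4: (193, 11)  from 1·(158,9) + (35,2)
step 5: (351, 20)  from 1·(193,11) + (158,9)
(x₁, y₁) = (351, 20);  351² − 308·20² = 1 ✓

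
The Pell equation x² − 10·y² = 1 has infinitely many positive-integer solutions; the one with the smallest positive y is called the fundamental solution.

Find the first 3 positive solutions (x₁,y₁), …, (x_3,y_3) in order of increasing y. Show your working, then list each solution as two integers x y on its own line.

19 6
721 228
27379 8658

√10 = [3; 6, …], period ℓ=1 (odd) → k=1
k=0  a_k=3  p_k/q_k = 3/1
k=1  a_k=6  p_k/q_k = 19/6
(x₁, y₁) = (19, 6);  19² − 10·6² = 1 ✓
(x_2, y_2) = (19·19 + 10·6·6, 19·6 + 6·19) = (721, 228)
(x_3, y_3) = (19·721 + 10·6·228, 19·228 + 6·721) = (27379, 8658)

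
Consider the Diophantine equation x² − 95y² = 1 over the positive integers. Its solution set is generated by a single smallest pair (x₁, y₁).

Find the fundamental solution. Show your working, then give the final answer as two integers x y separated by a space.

√95 → a₀=9, period (1,2,1,18); ℓ=4 even so k=3
k=0  a_k=9  p_k/q_k = 9/1
k=1  a_k=1  p_k/q_k = 10/1
k=2  a_k=2  p_k/q_k = 29/3
k=3  a_k=1  p_k/q_k = 39/4
→ (39, 4).  Check: 39²=1521, 95·4²=1520, difference 1.

39 4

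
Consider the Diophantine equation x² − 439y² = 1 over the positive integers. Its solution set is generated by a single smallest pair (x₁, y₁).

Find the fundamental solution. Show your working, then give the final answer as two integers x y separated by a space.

√439 = [20; 1,19,1,40, …], period ℓ=4 (even) → k=3
step 0: (20, 1)  from 20·(1,0) + (0,1)
…
step 2: (419, 20)  from 19·(21,1) + (20,1)
step 3: (440, 21)  from 1·(419,20) + (21,1)
(x₁, y₁) = (440, 21);  440² − 439·21² = 1 ✓

440 21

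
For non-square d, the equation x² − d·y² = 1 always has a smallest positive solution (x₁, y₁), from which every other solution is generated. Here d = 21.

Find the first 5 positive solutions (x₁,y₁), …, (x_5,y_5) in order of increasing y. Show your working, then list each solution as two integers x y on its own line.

[4; 1,1,2,1,1,8] for √21; ℓ=6 ⇒ convergent index 5
step 0: (4, 1)  from 4·(1,0) + (0,1)
step 1: (5, 1)  from 1·(4,1) + (1,0)
step 2: (9, 2)  from 1·(5,1) + (4,1)
…
step 4: (32, 7)  from 1·(23,5) + (9,2)
step 5: (55, 12)  from 1·(32,7) + (23,5)
(x₁, y₁) = (55, 12);  55² − 21·12² = 1 ✓
n=2: (55,12)∘(55,12) = (55·55+21·12·12, 55·12+12·55) = (6049,1320)
n=3: (6049,1320)∘(55,12) = (55·6049+21·12·1320, 55·1320+12·6049) = (665335,145188)
n=4: (665335,145188)∘(55,12) = (55·665335+21·12·145188, 55·145188+12·665335) = (73180801,15969360)
n=5: (73180801,15969360)∘(55,12) = (55·73180801+21·12·15969360, 55·15969360+12·73180801) = (8049222775,1756484412)

55 12
6049 1320
665335 145188
73180801 15969360
8049222775 1756484412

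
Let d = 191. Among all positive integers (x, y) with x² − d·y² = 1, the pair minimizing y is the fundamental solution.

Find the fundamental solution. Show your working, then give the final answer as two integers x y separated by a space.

8994000 650783

√191 → a₀=13, period (1,4,1,1,3,…,4,1,26); ℓ=16 even so k=15
k=0  a_k=13  p_k/q_k = 13/1
k=1  a_k=1  p_k/q_k = 14/1
…
k=3  a_k=1  p_k/q_k = 83/6
…
k=5  a_k=3  p_k/q_k = 539/39
k=6  a_k=2  p_k/q_k = 1230/89
…
k=8  a_k=13  p_k/q_k = 40217/2910
k=9  a_k=2  p_k/q_k = 83433/6037
k=10  a_k=2  p_k/q_k = 207083/14984
…
k=12  a_k=1  p_k/q_k = 911765/65973
k=13  a_k=1  p_k/q_k = 1616447/116962
k=14  a_k=4  p_k/q_k = 7377553/533821
k=15  a_k=1  p_k/q_k = 8994000/650783
→ (8994000, 650783).  Check: 8994000²=80892036000000, 191·650783²=80892035999999, difference 1.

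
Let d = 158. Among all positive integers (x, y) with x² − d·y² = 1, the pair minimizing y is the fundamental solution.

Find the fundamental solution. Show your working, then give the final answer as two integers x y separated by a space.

7743 616

d=158: √d = [12; 1,1,3,12,3,1,1,24] (ℓ=8, even), read p_7/q_7
a_0=12:  p_0=12·1+0=12,  q_0=12·0+1=1
a_1=1:  p_1=1·12+1=13,  q_1=1·1+0=1
a_2=1:  p_2=1·13+12=25,  q_2=1·1+1=2
a_3=3:  p_3=3·25+13=88,  q_3=3·2+1=7
a_4=12:  p_4=12·88+25=1081,  q_4=12·7+2=86
a_5=3:  p_5=3·1081+88=3331,  q_5=3·86+7=265
a_6=1:  p_6=1·3331+1081=4412,  q_6=1·265+86=351
a_7=1:  p_7=1·4412+3331=7743,  q_7=1·351+265=616
(x₁, y₁) = (7743, 616);  7743² − 158·616² = 1 ✓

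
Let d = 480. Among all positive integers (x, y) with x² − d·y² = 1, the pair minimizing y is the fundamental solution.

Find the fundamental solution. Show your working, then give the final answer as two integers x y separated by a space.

d=480: √d = [21; 1,9,1,42] (ℓ=4, even), read p_3/q_3
step 0: (21, 1)  from 21·(1,0) + (0,1)
step 1: (22, 1)  from 1·(21,1) + (1,0)
step 2: (219, 10)  from 9·(22,1) + (21,1)
step 3: (241, 11)  from 1·(219,10) + (22,1)
(x₁, y₁) = (241, 11);  241² − 480·11² = 1 ✓

241 11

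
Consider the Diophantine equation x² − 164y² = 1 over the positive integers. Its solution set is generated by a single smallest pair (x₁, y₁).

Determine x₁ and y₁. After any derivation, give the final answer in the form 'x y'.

√164 = [12; 1,4,6,4,1,24, …], period ℓ=6 (even) → k=5
i=0: a=12 ⇒ p=12, q=1
…
i=4: a=4 ⇒ p=1652, q=129
i=5: a=1 ⇒ p=2049, q=160
→ (2049, 160).  Check: 2049²=4198401, 164·160²=4198400, difference 1.

2049 160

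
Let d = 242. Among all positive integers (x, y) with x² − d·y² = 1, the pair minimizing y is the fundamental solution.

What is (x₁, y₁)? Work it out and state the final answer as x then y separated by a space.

d=242: √d = [15; 1,1,3,1,14,1,3,1,1,30] (ℓ=10, even), read p_9/q_9
step 0: (15, 1)  from 15·(1,0) + (0,1)
step 1: (16, 1)  from 1·(15,1) + (1,0)
…
step 3: (109, 7)  from 3·(31,2) + (16,1)
…
step 5: (2069, 133)  from 14·(140,9) + (109,7)
step 6: (2209, 142)  from 1·(2069,133) + (140,9)
step 7: (8696, 559)  from 3·(2209,142) + (2069,133)
step 8: (10905, 701)  from 1·(8696,559) + (2209,142)
step 9: (19601, 1260)  from 1·(10905,701) + (8696,559)
(x₁, y₁) = (19601, 1260);  19601² − 242·1260² = 1 ✓

19601 1260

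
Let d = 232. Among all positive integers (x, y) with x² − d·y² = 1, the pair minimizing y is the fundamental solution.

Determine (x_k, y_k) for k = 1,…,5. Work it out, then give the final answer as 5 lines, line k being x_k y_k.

19603 1287
768555217 50458122
30131975818099 1978261129845
1181354243155834177 77559705806244948
46316174427035658925363 3040805823861378301443

d=232: √d = [15; 4,3,7,3,4,30] (ℓ=6, even), read p_5/q_5
i=0: a=15 ⇒ p=15, q=1
i=1: a=4 ⇒ p=61, q=4
i=2: a=3 ⇒ p=198, q=13
i=3: a=7 ⇒ p=1447, q=95
i=4: a=3 ⇒ p=4539, q=298
i=5: a=4 ⇒ p=19603, q=1287
→ (19603, 1287).  Check: 19603²=384277609, 232·1287²=384277608, difference 1.
k=2:  x_2 = 19603·19603+232·1287·1287 = 768555217,  y_2 = 19603·1287+1287·19603 = 50458122
k=3:  x_3 = 19603·768555217+232·1287·50458122 = 30131975818099,  y_3 = 19603·50458122+1287·768555217 = 1978261129845
k=4:  x_4 = 19603·30131975818099+232·1287·1978261129845 = 1181354243155834177,  y_4 = 19603·1978261129845+1287·30131975818099 = 77559705806244948
k=5:  x_5 = 19603·1181354243155834177+232·1287·77559705806244948 = 46316174427035658925363,  y_5 = 19603·77559705806244948+1287·1181354243155834177 = 3040805823861378301443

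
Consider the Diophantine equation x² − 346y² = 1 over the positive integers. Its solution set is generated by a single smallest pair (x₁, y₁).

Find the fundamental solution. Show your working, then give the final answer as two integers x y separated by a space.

17299 930

√346 → a₀=18, period (1,1,1,1,36); ℓ=5 odd so k=9
k=0  a_k=18  p_k/q_k = 18/1
k=1  a_k=1  p_k/q_k = 19/1
k=2  a_k=1  p_k/q_k = 37/2
…
k=5  a_k=36  p_k/q_k = 3404/183
k=6  a_k=1  p_k/q_k = 3497/188
…
k=8  a_k=1  p_k/q_k = 10398/559
k=9  a_k=1  p_k/q_k = 17299/930
(x₁, y₁) = (17299, 930);  17299² − 346·930² = 1 ✓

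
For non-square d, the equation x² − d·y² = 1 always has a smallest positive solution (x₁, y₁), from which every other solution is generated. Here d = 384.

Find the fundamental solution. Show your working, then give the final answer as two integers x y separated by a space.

√384 = [19; 1,1,2,9,2,1,1,38, …], period ℓ=8 (even) → k=7
a_0=19:  p_0=19·1+0=19,  q_0=19·0+1=1
…
a_2=1:  p_2=1·20+19=39,  q_2=1·1+1=2
a_3=2:  p_3=2·39+20=98,  q_3=2·2+1=5
a_4=9:  p_4=9·98+39=921,  q_4=9·5+2=47
a_5=2:  p_5=2·921+98=1940,  q_5=2·47+5=99
a_6=1:  p_6=1·1940+921=2861,  q_6=1·99+47=146
a_7=1:  p_7=1·2861+1940=4801,  q_7=1·146+99=245
fundamental: x₁=4801, y₁=245  (since 23049601 − 384·60025 = 1)

4801 245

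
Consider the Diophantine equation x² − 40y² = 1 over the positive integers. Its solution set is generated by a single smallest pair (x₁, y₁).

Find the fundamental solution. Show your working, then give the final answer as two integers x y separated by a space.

[6; 3,12] for √40; ℓ=2 ⇒ convergent index 1
step 0: (6, 1)  from 6·(1,0) + (0,1)
step 1: (19, 3)  from 3·(6,1) + (1,0)
fundamental: x₁=19, y₁=3  (since 361 − 40·9 = 1)

19 3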